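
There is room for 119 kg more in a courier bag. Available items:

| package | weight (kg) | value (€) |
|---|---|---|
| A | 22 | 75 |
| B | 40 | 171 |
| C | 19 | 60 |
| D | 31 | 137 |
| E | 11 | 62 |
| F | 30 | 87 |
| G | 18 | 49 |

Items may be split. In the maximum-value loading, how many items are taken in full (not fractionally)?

4

Sort by value per unit weight and fill in that order.
Ratios (sorted): E 5.64, D 4.42, B 4.28, A 3.41, C 3.16, F 2.90, G 2.72
take E (11 @ 62); take D (31 @ 137); take B (40 @ 171); take A (22 @ 75); take 15/19 of C → 47.37. Capacity used 119/119.
4 item(s) taken whole; one partial (take 15/19 of C).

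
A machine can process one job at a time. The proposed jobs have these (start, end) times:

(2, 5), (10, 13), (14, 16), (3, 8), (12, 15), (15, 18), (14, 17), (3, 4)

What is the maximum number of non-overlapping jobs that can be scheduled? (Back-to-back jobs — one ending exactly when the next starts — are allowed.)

Sort by end time and greedily take each interval whose start is ≥ the last chosen end.
By end time: (3,4), (2,5), (3,8), (10,13), (12,15), (14,16), (14,17), (15,18).
Pick (3,4); next start ≥ 4 → (10,13); next start ≥ 13 → (14,16).
Selected 3 jobs.

3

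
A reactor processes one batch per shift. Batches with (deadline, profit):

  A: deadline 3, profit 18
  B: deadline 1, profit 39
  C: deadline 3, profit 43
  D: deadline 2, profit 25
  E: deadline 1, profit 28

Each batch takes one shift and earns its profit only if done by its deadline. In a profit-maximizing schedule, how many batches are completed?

3

Profit order: C=43 B=39 E=28 D=25 A=18
Assign: C→slot 3, B→slot 1, E skipped, D→slot 2, A skipped.
Slots: [1:B] [2:D] [3:C]
3 of 5 scheduled.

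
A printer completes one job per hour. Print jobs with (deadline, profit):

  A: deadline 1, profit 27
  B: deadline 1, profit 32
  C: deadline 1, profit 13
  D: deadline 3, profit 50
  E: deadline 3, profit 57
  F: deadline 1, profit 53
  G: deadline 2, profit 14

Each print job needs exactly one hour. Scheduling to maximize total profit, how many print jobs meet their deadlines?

3

Take jobs in profit order; each goes to the latest open slot no later than its deadline.
By profit: E(d3,57), F(d1,53), D(d3,50), B(d1,32), A(d1,27), G(d2,14), C(d1,13)
E→slot 3; F→slot 1; D→slot 2; B skipped; A skipped; G skipped; C skipped.
3 of 7 scheduled.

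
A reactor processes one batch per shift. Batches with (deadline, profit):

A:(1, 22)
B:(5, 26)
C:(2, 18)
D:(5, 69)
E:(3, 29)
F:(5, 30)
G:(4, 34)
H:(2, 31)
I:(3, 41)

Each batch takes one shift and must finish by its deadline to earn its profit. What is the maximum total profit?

205

Take jobs in profit order; each goes to the latest open slot no later than its deadline.
By profit: D(d5,69), I(d3,41), G(d4,34), H(d2,31), F(d5,30), E(d3,29), B(d5,26), A(d1,22), C(d2,18)
D→slot 5; I→slot 3; G→slot 4; H→slot 2; F→slot 1; E skipped; B skipped; A skipped; C skipped.
Profit = 30 + 31 + 41 + 34 + 69 = 205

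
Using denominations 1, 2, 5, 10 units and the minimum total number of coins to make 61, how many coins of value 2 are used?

0

61 − 6×10→1 − 1×1→0
Count of 2: 0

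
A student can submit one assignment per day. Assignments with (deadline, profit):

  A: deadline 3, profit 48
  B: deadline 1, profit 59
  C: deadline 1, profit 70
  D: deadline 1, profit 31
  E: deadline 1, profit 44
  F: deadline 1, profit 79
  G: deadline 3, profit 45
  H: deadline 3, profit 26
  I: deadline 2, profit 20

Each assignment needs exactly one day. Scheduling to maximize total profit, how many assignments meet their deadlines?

3

Take jobs in profit order; each goes to the latest open slot no later than its deadline.
Profit order: F=79 C=70 B=59 A=48 G=45 E=44 D=31 H=26 I=20
Assign: F→slot 1, C skipped, B skipped, A→slot 3, G→slot 2, E skipped, D skipped, H skipped, I skipped.
Slots: [1:F] [2:G] [3:A]
3 of 9 scheduled.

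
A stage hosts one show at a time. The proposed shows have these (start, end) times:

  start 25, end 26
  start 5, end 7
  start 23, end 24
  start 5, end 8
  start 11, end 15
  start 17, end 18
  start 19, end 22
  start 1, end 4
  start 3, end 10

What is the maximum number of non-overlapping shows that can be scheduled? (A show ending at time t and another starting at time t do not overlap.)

7

Sort by end time and greedily take each interval whose start is ≥ the last chosen end.
Sorted by end: (1,4)  (5,7)  (5,8)  (3,10)  (11,15)  (17,18)  (19,22)  (23,24)  (25,26)
take (1,4); take (5,7); skip (5,8); take (11,15); take (17,18); take (19,22); take (23,24); take (25,26).
Selected 7 shows.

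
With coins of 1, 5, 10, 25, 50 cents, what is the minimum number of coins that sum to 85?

Greedy: take as many of the largest coin as possible, then repeat with the remainder.
85 − 1×50→35 − 1×25→10 − 1×10→0
Total coins = 1 + 1 + 1 = 3

3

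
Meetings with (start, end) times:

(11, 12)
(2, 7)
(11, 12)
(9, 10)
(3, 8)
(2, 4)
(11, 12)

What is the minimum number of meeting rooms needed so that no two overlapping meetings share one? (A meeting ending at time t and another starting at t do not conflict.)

Count concurrent intervals with a sweep; the peak is the room count.
Events (time:±→running): 2:+→1 2:+→2 3:+→3 … peak 3.

3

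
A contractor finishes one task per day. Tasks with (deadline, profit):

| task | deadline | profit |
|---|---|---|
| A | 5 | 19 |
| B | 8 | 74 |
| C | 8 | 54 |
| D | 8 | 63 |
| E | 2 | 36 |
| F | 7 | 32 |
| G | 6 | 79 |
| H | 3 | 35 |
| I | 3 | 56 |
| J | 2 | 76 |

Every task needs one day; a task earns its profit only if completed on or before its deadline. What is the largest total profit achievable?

470

Sort by profit descending; place each in the latest free slot ≤ its deadline.
By profit: G(d6,79), J(d2,76), B(d8,74), D(d8,63), I(d3,56), C(d8,54), E(d2,36), H(d3,35), F(d7,32), A(d5,19)
G→slot 6; J→slot 2; B→slot 8; D→slot 7; I→slot 3; C→slot 5; E→slot 1; H skipped; F→slot 4; A skipped.
Profit = 36 + 76 + 56 + 32 + 54 + 79 + 63 + 74 = 470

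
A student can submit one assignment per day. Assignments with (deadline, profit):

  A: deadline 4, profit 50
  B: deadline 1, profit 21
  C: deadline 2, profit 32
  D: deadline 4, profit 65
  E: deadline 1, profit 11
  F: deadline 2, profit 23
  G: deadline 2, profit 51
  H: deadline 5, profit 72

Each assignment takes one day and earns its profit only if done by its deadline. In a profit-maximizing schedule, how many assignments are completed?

Take jobs in profit order; each goes to the latest open slot no later than its deadline.
Profit order: H=72 D=65 G=51 A=50 C=32 F=23 B=21 E=11
Assign: H→slot 5, D→slot 4, G→slot 2, A→slot 3, C→slot 1, F skipped, B skipped, E skipped.
Slots: [1:C] [2:G] [3:A] [4:D] [5:H]
5 of 8 scheduled.

5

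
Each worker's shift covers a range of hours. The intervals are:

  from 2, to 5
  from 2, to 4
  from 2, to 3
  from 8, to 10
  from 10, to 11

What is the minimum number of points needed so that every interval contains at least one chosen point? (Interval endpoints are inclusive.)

By right end: [2,3]  [2,4]  [2,5]  [8,10]  [10,11]
[2,3] uncovered → point at 3; [8,10] uncovered → point at 10.
Points: 3, 10 (2 total).

2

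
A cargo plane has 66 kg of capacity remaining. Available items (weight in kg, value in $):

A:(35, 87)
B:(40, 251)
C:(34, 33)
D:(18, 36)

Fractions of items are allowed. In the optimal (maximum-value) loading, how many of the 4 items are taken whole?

1

Sort by value per unit weight and fill in that order.
Order: B (251/40=6.28) > A (87/35=2.49) > D (36/18=2.00) > C (33/34=0.97)
Fill: take B (40 @ 251) → take 26/35 of A → 64.63; 66/66 used.
1 item(s) taken whole; one partial (take 26/35 of A).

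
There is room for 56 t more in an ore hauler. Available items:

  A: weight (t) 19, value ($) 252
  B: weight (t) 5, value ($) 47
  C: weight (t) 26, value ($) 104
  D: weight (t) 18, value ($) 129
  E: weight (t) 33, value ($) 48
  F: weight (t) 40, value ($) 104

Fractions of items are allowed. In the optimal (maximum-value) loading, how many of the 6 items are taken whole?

Sort by value per unit weight and fill in that order.
Order: A (252/19=13.26) > B (47/5=9.40) > D (129/18=7.17) > C (104/26=4.00) > F (104/40=2.60) > E (48/33=1.45)
Fill: take A (19 @ 252) → take B (5 @ 47) → take D (18 @ 129) → take 14/26 of C → 56.00; 56/56 used.
3 item(s) taken whole; one partial (take 14/26 of C).

3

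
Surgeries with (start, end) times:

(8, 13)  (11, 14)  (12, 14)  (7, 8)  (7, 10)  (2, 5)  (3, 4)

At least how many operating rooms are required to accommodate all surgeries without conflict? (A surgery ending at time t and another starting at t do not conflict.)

3

starts: [2, 3, 7, 7, 8, 11, 12]
ends:   [4, 5, 8, 10, 13, 14, 14]
s2→1 s3→2 e4→1 e5→0 s7→1 s7→2 e8→1 s8→2 e10→1 s11→2 s12→3  — peak 3.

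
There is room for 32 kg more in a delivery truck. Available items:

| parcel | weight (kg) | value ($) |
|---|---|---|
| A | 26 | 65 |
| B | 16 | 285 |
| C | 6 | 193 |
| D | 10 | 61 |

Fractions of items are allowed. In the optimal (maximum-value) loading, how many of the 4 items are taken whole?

Ratios (sorted): C 32.17, B 17.81, D 6.10, A 2.50
take C (6 @ 193); take B (16 @ 285); take D (10 @ 61). Capacity used 32/32.
3 item(s) taken whole.

3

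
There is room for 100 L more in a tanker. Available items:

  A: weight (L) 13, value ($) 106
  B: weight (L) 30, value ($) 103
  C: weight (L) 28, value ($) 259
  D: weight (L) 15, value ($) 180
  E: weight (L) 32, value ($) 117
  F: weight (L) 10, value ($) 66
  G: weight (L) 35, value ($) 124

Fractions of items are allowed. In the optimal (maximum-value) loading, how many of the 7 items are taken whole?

5

Greedy by value/weight ratio, highest first.
Order: D (180/15=12.00) > C (259/28=9.25) > A (106/13=8.15) > F (66/10=6.60) > E (117/32=3.66) > G (124/35=3.54) > B (103/30=3.43)
Fill: take D (15 @ 180) → take C (28 @ 259) → take A (13 @ 106) → take F (10 @ 66) → take E (32 @ 117) → take 2/35 of G → 7.09; 100/100 used.
5 item(s) taken whole; one partial (take 2/35 of G).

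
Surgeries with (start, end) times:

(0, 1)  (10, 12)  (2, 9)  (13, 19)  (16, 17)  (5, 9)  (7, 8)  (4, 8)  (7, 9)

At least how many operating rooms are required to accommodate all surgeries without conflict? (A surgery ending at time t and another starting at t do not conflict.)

starts: [0, 2, 4, 5, 7, 7, 10, 13, 16]
ends:   [1, 8, 8, 9, 9, 9, 12, 17, 19]
s0→1 e1→0 s2→1 s4→2 s5→3 s7→4 s7→5  — peak 5.

5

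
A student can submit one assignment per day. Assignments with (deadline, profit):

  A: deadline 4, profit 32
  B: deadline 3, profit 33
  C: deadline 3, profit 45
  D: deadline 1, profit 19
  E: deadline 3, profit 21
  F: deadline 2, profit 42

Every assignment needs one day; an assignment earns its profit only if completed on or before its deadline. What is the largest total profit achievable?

152

Sort by profit descending; place each in the latest free slot ≤ its deadline.
Profit order: C=45 F=42 B=33 A=32 E=21 D=19
Assign: C→slot 3, F→slot 2, B→slot 1, A→slot 4, E skipped, D skipped.
Slots: [1:B] [2:F] [3:C] [4:A]
Profit = 33 + 42 + 45 + 32 = 152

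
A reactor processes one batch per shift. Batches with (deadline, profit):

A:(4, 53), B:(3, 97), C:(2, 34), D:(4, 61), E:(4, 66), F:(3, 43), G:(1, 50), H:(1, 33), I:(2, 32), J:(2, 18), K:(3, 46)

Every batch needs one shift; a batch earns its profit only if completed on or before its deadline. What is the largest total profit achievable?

277

Profit order: B=97 E=66 D=61 A=53 G=50 K=46 F=43 C=34 H=33 I=32 J=18
Assign: B→slot 3, E→slot 4, D→slot 2, A→slot 1, G skipped, K skipped, F skipped, C skipped, H skipped, I skipped, J skipped.
Slots: [1:A] [2:D] [3:B] [4:E]
Profit = 53 + 61 + 97 + 66 = 277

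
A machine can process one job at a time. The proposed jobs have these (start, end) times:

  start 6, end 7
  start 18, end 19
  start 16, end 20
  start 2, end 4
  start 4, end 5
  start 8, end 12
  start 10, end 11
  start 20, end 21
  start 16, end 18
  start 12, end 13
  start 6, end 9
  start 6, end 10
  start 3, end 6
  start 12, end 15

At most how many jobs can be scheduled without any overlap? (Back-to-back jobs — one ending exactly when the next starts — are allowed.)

By end time: (2,4), (4,5), (3,6), (6,7), (6,9), (6,10), (10,11), (8,12), (12,13), (12,15), (16,18), (18,19), (16,20), (20,21).
Pick (2,4); next start ≥ 4 → (4,5); next start ≥ 5 → (6,7); next start ≥ 7 → (10,11); next start ≥ 11 → (12,13); next start ≥ 13 → (16,18); next start ≥ 18 → (18,19); next start ≥ 19 → (20,21).
Selected 8 jobs.

8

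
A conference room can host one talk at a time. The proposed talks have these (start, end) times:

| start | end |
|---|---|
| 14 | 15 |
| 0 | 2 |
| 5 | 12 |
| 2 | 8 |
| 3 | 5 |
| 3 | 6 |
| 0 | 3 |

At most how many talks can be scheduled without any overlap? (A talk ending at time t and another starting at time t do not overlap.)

4

Sorted by end: (0,2)  (0,3)  (3,5)  (3,6)  (2,8)  (5,12)  (14,15)
take (0,2); take (3,5); take (5,12); take (14,15).
Selected 4 talks.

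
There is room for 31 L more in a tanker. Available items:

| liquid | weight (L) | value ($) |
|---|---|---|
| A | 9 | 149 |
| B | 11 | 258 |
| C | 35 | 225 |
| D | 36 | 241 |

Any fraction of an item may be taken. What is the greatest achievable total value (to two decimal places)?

480.64

Sort by value per unit weight and fill in that order.
Ratios (sorted): B 23.45, A 16.56, D 6.69, C 6.43
take B (11 @ 258); take A (9 @ 149); take 11/36 of D → 73.64. Capacity used 31/31.
Total value = 480.64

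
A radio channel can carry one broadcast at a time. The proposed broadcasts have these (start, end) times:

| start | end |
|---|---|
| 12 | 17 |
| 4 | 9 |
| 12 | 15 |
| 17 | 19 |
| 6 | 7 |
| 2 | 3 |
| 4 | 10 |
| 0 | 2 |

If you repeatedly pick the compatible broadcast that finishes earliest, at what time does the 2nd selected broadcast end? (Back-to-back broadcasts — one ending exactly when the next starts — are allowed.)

3

By end time: (0,2), (2,3), (6,7), (4,9), (4,10), (12,15), (12,17), (17,19).
Pick (0,2); next start ≥ 2 → (2,3); next start ≥ 3 → (6,7); next start ≥ 7 → (12,15); next start ≥ 15 → (17,19).
Selected: (0,2) (2,3) (6,7) (12,15) (17,19)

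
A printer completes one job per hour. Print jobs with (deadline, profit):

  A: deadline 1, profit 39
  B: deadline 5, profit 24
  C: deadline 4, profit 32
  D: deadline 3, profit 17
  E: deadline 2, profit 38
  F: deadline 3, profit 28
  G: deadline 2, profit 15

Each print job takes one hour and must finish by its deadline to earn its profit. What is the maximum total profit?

161

Sort by profit descending; place each in the latest free slot ≤ its deadline.
Profit order: A=39 E=38 C=32 F=28 B=24 D=17 G=15
Assign: A→slot 1, E→slot 2, C→slot 4, F→slot 3, B→slot 5, D skipped, G skipped.
Slots: [1:A] [2:E] [3:F] [4:C] [5:B]
Profit = 39 + 38 + 28 + 32 + 24 = 161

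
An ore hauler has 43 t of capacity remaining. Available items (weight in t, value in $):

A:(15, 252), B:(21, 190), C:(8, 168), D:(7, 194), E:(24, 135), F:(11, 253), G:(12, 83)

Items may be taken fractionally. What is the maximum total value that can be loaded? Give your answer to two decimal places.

Sort by value per unit weight and fill in that order.
Ratios (sorted): D 27.71, F 23.00, C 21.00, A 16.80, B 9.05, G 6.92, E 5.62
take D (7 @ 194); take F (11 @ 253); take C (8 @ 168); take A (15 @ 252); take 2/21 of B → 18.10. Capacity used 43/43.
Total value = 885.10

885.10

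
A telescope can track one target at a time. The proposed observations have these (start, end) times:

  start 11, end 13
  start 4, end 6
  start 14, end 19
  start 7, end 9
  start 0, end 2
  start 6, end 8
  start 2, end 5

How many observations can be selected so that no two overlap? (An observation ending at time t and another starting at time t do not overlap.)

5

Sort by end time and greedily take each interval whose start is ≥ the last chosen end.
Sorted by end: (0,2)  (2,5)  (4,6)  (6,8)  (7,9)  (11,13)  (14,19)
take (0,2); take (2,5); take (6,8); take (11,13); take (14,19).
Selected 5 observations.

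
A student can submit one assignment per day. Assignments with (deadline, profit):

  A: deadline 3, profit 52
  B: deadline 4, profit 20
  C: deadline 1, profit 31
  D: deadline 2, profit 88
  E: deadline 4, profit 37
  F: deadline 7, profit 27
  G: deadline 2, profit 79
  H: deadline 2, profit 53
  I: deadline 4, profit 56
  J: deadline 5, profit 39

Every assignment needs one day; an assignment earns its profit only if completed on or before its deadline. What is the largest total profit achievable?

Take jobs in profit order; each goes to the latest open slot no later than its deadline.
By profit: D(d2,88), G(d2,79), I(d4,56), H(d2,53), A(d3,52), J(d5,39), E(d4,37), C(d1,31), F(d7,27), B(d4,20)
D→slot 2; G→slot 1; I→slot 4; H skipped; A→slot 3; J→slot 5; E skipped; C skipped; F→slot 7; B skipped.
Profit = 79 + 88 + 52 + 56 + 39 + 27 = 341

341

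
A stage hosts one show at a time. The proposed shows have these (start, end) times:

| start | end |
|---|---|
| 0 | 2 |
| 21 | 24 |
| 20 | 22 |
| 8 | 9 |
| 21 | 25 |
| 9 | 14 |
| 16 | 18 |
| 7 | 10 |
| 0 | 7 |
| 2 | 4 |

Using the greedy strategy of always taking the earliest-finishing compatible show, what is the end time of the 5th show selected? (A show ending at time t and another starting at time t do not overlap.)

Sorted by end: (0,2)  (2,4)  (0,7)  (8,9)  (7,10)  (9,14)  (16,18)  (20,22)  (21,24)  (21,25)
take (0,2); take (2,4); take (8,9); take (9,14); take (16,18); take (20,22); skip (21,24).
Selected: (0,2) (2,4) (8,9) (9,14) (16,18) (20,22)

18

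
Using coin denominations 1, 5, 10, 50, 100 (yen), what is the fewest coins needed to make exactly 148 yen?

9

Greedy: take as many of the largest coin as possible, then repeat with the remainder.
148 − 1×100→48 − 4×10→8 − 1×5→3 − 3×1→0
Total coins = 1 + 4 + 1 + 3 = 9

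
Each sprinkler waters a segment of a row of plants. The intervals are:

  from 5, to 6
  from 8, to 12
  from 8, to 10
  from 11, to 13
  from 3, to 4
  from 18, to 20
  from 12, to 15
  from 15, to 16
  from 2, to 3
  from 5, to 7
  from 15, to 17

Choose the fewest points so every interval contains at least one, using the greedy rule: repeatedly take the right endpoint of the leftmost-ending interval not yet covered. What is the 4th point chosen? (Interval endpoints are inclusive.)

Process intervals by earliest right end; each time one isn't hit yet, stab at its right endpoint.
Sorted: [2,3] [3,4] [5,6] [5,7] [8,10] [8,12] [11,13] [12,15] [15,16] [15,17] [18,20]
{[2,3],[3,4]} hit by 3; {[5,6],[5,7]} hit by 6; {[8,10],[8,12]} hit by 10; {[11,13],[12,15]} hit by 13; {[15,16],[15,17]} hit by 16; {[18,20]} hit by 20.
Points: 3, 6, 10, 13, 16, 20 (6 total).

13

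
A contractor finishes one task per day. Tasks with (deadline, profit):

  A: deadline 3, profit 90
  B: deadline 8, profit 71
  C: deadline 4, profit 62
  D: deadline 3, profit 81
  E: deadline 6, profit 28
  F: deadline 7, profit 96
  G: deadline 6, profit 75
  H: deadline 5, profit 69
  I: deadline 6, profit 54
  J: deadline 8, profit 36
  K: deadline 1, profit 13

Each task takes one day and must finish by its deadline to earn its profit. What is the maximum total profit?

598

Take jobs in profit order; each goes to the latest open slot no later than its deadline.
Profit order: F=96 A=90 D=81 G=75 B=71 H=69 C=62 I=54 J=36 E=28 K=13
Assign: F→slot 7, A→slot 3, D→slot 2, G→slot 6, B→slot 8, H→slot 5, C→slot 4, I→slot 1, J skipped, E skipped, K skipped.
Slots: [1:I] [2:D] [3:A] [4:C] [5:H] [6:G] [7:F] [8:B]
Profit = 54 + 81 + 90 + 62 + 69 + 75 + 96 + 71 = 598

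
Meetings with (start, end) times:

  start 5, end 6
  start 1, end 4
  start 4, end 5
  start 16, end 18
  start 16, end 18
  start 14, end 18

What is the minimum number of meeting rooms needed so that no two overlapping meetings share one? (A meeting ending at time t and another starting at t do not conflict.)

3

The answer is the maximum number of intervals overlapping at any instant.
starts: [1, 4, 5, 14, 16, 16]
ends:   [4, 5, 6, 18, 18, 18]
s1→1 e4→0 s4→1 e5→0 s5→1 e6→0 s14→1 s16→2 s16→3  — peak 3.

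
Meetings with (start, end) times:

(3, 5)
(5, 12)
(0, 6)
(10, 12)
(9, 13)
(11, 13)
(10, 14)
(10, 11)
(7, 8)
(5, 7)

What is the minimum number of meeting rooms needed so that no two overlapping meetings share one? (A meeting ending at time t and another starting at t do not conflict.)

5

starts: [0, 3, 5, 5, 7, 9, 10, 10, 10, 11]
ends:   [5, 6, 7, 8, 11, 12, 12, 13, 13, 14]
s0→1 s3→2 e5→1 s5→2 s5→3 e6→2 e7→1 s7→2 e8→1 s9→2 s10→3 s10→4 s10→5  — peak 5.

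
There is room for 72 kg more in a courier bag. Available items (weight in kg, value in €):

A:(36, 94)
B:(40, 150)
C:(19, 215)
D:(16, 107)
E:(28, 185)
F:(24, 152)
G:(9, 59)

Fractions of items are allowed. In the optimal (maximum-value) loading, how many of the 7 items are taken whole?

4

Order: C (215/19=11.32) > D (107/16=6.69) > E (185/28=6.61) > G (59/9=6.56) > F (152/24=6.33) > B (150/40=3.75) > A (94/36=2.61)
Fill: take C (19 @ 215) → take D (16 @ 107) → take E (28 @ 185) → take G (9 @ 59); 72/72 used.
4 item(s) taken whole.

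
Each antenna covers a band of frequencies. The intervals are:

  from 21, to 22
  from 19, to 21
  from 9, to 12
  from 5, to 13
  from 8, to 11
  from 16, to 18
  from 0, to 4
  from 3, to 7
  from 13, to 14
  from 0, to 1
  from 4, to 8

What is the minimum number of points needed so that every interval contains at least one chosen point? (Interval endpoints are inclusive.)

Sorted: [0,1] [0,4] [3,7] [4,8] [8,11] [9,12] [5,13] [13,14] [16,18] [19,21] [21,22]
{[0,1],[0,4]} hit by 1; {[3,7],[4,8]} hit by 7; {[8,11],[9,12],[5,13]} hit by 11; {[13,14]} hit by 14; {[16,18]} hit by 18; {[19,21],[21,22]} hit by 21.
Points: 1, 7, 11, 14, 18, 21 (6 total).

6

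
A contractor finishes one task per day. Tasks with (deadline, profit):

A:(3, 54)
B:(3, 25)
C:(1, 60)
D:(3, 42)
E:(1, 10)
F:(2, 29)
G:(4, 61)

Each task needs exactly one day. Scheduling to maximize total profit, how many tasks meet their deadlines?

4

Profit order: G=61 C=60 A=54 D=42 F=29 B=25 E=10
Assign: G→slot 4, C→slot 1, A→slot 3, D→slot 2, F skipped, B skipped, E skipped.
Slots: [1:C] [2:D] [3:A] [4:G]
4 of 7 scheduled.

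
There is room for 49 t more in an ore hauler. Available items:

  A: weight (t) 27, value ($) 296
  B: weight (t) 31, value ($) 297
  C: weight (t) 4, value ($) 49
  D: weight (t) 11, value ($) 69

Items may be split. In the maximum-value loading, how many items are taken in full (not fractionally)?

2

Greedy by value/weight ratio, highest first.
Order: C (49/4=12.25) > A (296/27=10.96) > B (297/31=9.58) > D (69/11=6.27)
Fill: take C (4 @ 49) → take A (27 @ 296) → take 18/31 of B → 172.45; 49/49 used.
2 item(s) taken whole; one partial (take 18/31 of B).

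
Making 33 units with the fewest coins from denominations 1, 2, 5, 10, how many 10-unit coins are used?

3

33 − 3×10→3 − 1×2→1 − 1×1→0
Count of 10: 3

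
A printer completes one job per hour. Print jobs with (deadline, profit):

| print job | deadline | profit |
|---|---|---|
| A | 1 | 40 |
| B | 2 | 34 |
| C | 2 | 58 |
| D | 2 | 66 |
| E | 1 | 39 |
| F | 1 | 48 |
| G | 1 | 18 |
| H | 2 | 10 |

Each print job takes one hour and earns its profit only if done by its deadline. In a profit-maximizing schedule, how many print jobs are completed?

Profit order: D=66 C=58 F=48 A=40 E=39 B=34 G=18 H=10
Assign: D→slot 2, C→slot 1, F skipped, A skipped, E skipped, B skipped, G skipped, H skipped.
Slots: [1:C] [2:D]
2 of 8 scheduled.

2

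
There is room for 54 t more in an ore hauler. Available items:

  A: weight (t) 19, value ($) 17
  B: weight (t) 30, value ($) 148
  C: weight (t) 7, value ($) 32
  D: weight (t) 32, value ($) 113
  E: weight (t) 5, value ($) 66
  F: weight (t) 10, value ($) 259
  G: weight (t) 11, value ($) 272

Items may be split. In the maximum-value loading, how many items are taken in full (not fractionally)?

3

Sort by value per unit weight and fill in that order.
Ratios (sorted): F 25.90, G 24.73, E 13.20, B 4.93, C 4.57, D 3.53, A 0.89
take F (10 @ 259); take G (11 @ 272); take E (5 @ 66); take 28/30 of B → 138.13. Capacity used 54/54.
3 item(s) taken whole; one partial (take 28/30 of B).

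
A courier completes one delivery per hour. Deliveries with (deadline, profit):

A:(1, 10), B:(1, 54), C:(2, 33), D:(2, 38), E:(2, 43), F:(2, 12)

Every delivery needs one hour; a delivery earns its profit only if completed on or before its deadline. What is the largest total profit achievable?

Sort by profit descending; place each in the latest free slot ≤ its deadline.
By profit: B(d1,54), E(d2,43), D(d2,38), C(d2,33), F(d2,12), A(d1,10)
B→slot 1; E→slot 2; D skipped; C skipped; F skipped; A skipped.
Profit = 54 + 43 = 97

97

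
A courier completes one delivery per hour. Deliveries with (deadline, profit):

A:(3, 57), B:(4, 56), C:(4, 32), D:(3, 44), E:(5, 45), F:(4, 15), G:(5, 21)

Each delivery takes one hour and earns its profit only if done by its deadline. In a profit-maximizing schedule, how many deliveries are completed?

By profit: A(d3,57), B(d4,56), E(d5,45), D(d3,44), C(d4,32), G(d5,21), F(d4,15)
A→slot 3; B→slot 4; E→slot 5; D→slot 2; C→slot 1; G skipped; F skipped.
5 of 7 scheduled.

5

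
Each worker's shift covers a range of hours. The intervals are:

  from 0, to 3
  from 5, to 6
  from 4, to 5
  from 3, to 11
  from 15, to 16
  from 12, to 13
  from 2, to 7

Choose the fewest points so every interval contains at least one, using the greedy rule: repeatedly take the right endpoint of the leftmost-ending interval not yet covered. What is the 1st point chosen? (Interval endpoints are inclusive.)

3

By right end: [0,3]  [4,5]  [5,6]  [2,7]  [3,11]  [12,13]  [15,16]
[0,3] uncovered → point at 3; [4,5] uncovered → point at 5; [12,13] uncovered → point at 13; [15,16] uncovered → point at 16.
Points: 3, 5, 13, 16 (4 total).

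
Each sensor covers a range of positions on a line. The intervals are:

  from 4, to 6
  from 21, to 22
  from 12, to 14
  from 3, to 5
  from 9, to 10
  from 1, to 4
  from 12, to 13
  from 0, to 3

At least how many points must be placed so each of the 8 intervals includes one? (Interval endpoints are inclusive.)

5

Sort by right endpoint; whenever an interval is uncovered, place a point at its right end.
By right end: [0,3]  [1,4]  [3,5]  [4,6]  [9,10]  [12,13]  [12,14]  [21,22]
[0,3] uncovered → point at 3; [4,6] uncovered → point at 6; [9,10] uncovered → point at 10; [12,13] uncovered → point at 13; [21,22] uncovered → point at 22.
Points: 3, 6, 10, 13, 22 (5 total).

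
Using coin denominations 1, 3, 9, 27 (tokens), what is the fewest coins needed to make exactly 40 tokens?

Greedy: take as many of the largest coin as possible, then repeat with the remainder.
40 − 1×27→13 − 1×9→4 − 1×3→1 − 1×1→0
Total coins = 1 + 1 + 1 + 1 = 4

4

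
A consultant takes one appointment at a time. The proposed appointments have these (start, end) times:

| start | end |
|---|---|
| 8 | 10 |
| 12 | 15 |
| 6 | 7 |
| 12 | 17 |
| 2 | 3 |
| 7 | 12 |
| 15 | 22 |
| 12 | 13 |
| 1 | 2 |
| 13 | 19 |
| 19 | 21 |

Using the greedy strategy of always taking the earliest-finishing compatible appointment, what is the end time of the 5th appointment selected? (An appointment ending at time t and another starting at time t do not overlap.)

Sorted by end: (1,2)  (2,3)  (6,7)  (8,10)  (7,12)  (12,13)  (12,15)  (12,17)  (13,19)  (19,21)  (15,22)
take (1,2); take (2,3); take (6,7); take (8,10); take (12,13); skip (12,15); take (13,19); take (19,21); skip (15,22).
Selected: (1,2) (2,3) (6,7) (8,10) (12,13) (13,19) (19,21)

13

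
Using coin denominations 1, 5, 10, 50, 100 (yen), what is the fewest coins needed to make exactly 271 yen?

6

Use the largest denomination that fits, subtract, and repeat.
271 − 2×100→71 − 1×50→21 − 2×10→1 − 1×1→0
Total coins = 2 + 1 + 2 + 1 = 6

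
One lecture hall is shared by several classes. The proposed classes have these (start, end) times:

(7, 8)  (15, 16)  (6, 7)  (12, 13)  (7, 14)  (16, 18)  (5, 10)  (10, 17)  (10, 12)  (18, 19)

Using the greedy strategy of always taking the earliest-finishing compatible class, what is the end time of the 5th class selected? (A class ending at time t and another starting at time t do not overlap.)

Sort by end time and greedily take each interval whose start is ≥ the last chosen end.
By end time: (6,7), (7,8), (5,10), (10,12), (12,13), (7,14), (15,16), (10,17), (16,18), (18,19).
Pick (6,7); next start ≥ 7 → (7,8); next start ≥ 8 → (10,12); next start ≥ 12 → (12,13); next start ≥ 13 → (15,16); next start ≥ 16 → (16,18); next start ≥ 18 → (18,19).
Selected: (6,7) (7,8) (10,12) (12,13) (15,16) (16,18) (18,19)

16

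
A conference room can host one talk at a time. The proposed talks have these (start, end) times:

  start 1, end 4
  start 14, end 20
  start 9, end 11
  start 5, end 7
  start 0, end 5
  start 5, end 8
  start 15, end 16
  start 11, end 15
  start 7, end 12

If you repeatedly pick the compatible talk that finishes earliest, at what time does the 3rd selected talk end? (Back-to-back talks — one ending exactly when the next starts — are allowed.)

Order by finish time; keep every interval that doesn't clash with the previous kept one.
Sorted by end: (1,4)  (0,5)  (5,7)  (5,8)  (9,11)  (7,12)  (11,15)  (15,16)  (14,20)
take (1,4); skip (0,5); take (5,7); take (9,11); take (11,15); take (15,16).
Selected: (1,4) (5,7) (9,11) (11,15) (15,16)

11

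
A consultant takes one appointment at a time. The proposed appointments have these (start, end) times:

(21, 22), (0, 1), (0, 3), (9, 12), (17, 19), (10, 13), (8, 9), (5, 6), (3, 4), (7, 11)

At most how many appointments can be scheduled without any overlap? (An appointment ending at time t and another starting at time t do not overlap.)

Greedy by earliest finish: after sorting by end time, pick each interval compatible with the last pick.
Sorted by end: (0,1)  (0,3)  (3,4)  (5,6)  (8,9)  (7,11)  (9,12)  (10,13)  (17,19)  (21,22)
take (0,1); skip (0,3); take (3,4); take (5,6); take (8,9); take (9,12); take (17,19); take (21,22).
Selected 7 appointments.

7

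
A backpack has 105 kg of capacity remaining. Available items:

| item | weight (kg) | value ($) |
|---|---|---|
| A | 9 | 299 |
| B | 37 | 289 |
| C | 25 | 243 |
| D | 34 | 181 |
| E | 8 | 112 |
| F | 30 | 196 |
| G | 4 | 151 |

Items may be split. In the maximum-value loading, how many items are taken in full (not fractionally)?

Order: G (151/4=37.75) > A (299/9=33.22) > E (112/8=14.00) > C (243/25=9.72) > B (289/37=7.81) > F (196/30=6.53) > D (181/34=5.32)
Fill: take G (4 @ 151) → take A (9 @ 299) → take E (8 @ 112) → take C (25 @ 243) → take B (37 @ 289) → take 22/30 of F → 143.73; 105/105 used.
5 item(s) taken whole; one partial (take 22/30 of F).

5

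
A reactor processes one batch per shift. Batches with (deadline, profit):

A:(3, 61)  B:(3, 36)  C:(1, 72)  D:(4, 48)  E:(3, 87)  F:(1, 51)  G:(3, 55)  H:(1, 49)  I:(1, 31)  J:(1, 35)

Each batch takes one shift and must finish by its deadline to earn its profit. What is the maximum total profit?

268

By profit: E(d3,87), C(d1,72), A(d3,61), G(d3,55), F(d1,51), H(d1,49), D(d4,48), B(d3,36), J(d1,35), I(d1,31)
E→slot 3; C→slot 1; A→slot 2; G skipped; F skipped; H skipped; D→slot 4; B skipped; J skipped; I skipped.
Profit = 72 + 61 + 87 + 48 = 268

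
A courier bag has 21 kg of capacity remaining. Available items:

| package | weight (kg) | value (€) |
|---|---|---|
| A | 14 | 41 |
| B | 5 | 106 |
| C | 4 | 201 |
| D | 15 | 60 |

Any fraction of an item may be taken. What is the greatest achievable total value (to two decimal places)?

355.00

Ratios (sorted): C 50.25, B 21.20, D 4.00, A 2.93
take C (4 @ 201); take B (5 @ 106); take 12/15 of D → 48.00. Capacity used 21/21.
Total value = 355.00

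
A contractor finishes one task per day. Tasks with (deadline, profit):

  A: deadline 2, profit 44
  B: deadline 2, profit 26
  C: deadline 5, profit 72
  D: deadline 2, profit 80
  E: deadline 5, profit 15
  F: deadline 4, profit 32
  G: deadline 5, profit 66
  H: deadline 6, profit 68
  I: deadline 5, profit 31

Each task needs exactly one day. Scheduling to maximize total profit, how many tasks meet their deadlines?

6

By profit: D(d2,80), C(d5,72), H(d6,68), G(d5,66), A(d2,44), F(d4,32), I(d5,31), B(d2,26), E(d5,15)
D→slot 2; C→slot 5; H→slot 6; G→slot 4; A→slot 1; F→slot 3; I skipped; B skipped; E skipped.
6 of 9 scheduled.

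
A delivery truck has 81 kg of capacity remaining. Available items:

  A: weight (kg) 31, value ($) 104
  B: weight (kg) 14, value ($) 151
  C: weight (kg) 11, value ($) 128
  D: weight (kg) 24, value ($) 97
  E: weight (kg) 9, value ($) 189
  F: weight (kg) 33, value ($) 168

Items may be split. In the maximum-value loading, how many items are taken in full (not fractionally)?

Order: E (189/9=21.00) > C (128/11=11.64) > B (151/14=10.79) > F (168/33=5.09) > D (97/24=4.04) > A (104/31=3.35)
Fill: take E (9 @ 189) → take C (11 @ 128) → take B (14 @ 151) → take F (33 @ 168) → take 14/24 of D → 56.58; 81/81 used.
4 item(s) taken whole; one partial (take 14/24 of D).

4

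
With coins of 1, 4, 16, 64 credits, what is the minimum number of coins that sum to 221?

Use the largest denomination that fits, subtract, and repeat.
221 = 3×64 + 1×16 + 3×4 + 1×1
Total coins = 3 + 1 + 3 + 1 = 8

8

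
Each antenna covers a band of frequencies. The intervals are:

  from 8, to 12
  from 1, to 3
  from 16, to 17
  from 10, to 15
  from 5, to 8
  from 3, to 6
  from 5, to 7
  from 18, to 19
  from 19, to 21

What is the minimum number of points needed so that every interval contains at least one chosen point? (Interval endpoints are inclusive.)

Sort by right endpoint; whenever an interval is uncovered, place a point at its right end.
By right end: [1,3]  [3,6]  [5,7]  [5,8]  [8,12]  [10,15]  [16,17]  [18,19]  [19,21]
[1,3] uncovered → point at 3; [5,7] uncovered → point at 7; [8,12] uncovered → point at 12; [16,17] uncovered → point at 17; [18,19] uncovered → point at 19.
Points: 3, 7, 12, 17, 19 (5 total).

5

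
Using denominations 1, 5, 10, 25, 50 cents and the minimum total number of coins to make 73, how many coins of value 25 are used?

0

Greedy: take as many of the largest coin as possible, then repeat with the remainder.
73 − 1×50→23 − 2×10→3 − 3×1→0
Count of 25: 0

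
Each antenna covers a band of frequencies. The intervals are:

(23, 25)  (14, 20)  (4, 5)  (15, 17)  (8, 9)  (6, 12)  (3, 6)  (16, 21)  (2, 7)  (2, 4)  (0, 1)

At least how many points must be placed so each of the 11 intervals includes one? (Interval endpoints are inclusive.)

Sorted: [0,1] [2,4] [4,5] [3,6] [2,7] [8,9] [6,12] [15,17] [14,20] [16,21] [23,25]
{[0,1]} hit by 1; {[2,4],[4,5],[3,6],[2,7]} hit by 4; {[8,9],[6,12]} hit by 9; {[15,17],[14,20],[16,21]} hit by 17; {[23,25]} hit by 25.
Points: 1, 4, 9, 17, 25 (5 total).

5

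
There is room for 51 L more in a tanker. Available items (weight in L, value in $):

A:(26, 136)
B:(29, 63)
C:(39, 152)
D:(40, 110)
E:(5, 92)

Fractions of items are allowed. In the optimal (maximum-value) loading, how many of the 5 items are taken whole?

Sort by value per unit weight and fill in that order.
Order: E (92/5=18.40) > A (136/26=5.23) > C (152/39=3.90) > D (110/40=2.75) > B (63/29=2.17)
Fill: take E (5 @ 92) → take A (26 @ 136) → take 20/39 of C → 77.95; 51/51 used.
2 item(s) taken whole; one partial (take 20/39 of C).

2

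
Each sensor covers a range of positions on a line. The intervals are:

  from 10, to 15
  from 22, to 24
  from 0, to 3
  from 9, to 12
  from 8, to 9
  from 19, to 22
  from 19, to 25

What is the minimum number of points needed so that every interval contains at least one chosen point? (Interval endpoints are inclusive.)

4

Sort by right endpoint; whenever an interval is uncovered, place a point at its right end.
By right end: [0,3]  [8,9]  [9,12]  [10,15]  [19,22]  [22,24]  [19,25]
[0,3] uncovered → point at 3; [8,9] uncovered → point at 9; [10,15] uncovered → point at 15; [19,22] uncovered → point at 22.
Points: 3, 9, 15, 22 (4 total).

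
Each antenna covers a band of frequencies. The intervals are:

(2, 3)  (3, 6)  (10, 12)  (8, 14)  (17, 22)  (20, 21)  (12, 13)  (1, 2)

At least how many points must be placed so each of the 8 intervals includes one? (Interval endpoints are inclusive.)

Process intervals by earliest right end; each time one isn't hit yet, stab at its right endpoint.
Sorted: [1,2] [2,3] [3,6] [10,12] [12,13] [8,14] [20,21] [17,22]
{[1,2],[2,3]} hit by 2; {[3,6]} hit by 6; {[10,12],[12,13],[8,14]} hit by 12; {[20,21],[17,22]} hit by 21.
Points: 2, 6, 12, 21 (4 total).

4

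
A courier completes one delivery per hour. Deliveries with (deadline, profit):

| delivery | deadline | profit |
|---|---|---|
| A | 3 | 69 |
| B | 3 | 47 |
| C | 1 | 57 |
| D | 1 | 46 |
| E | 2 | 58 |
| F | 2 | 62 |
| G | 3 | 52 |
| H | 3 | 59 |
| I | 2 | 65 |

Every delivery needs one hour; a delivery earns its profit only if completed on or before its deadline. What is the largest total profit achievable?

196

By profit: A(d3,69), I(d2,65), F(d2,62), H(d3,59), E(d2,58), C(d1,57), G(d3,52), B(d3,47), D(d1,46)
A→slot 3; I→slot 2; F→slot 1; H skipped; E skipped; C skipped; G skipped; B skipped; D skipped.
Profit = 62 + 65 + 69 = 196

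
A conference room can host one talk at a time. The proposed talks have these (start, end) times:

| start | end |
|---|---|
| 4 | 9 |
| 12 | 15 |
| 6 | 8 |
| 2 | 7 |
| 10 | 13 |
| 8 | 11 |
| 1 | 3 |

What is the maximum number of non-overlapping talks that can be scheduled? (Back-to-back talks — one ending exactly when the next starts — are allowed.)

Order by finish time; keep every interval that doesn't clash with the previous kept one.
Sorted by end: (1,3)  (2,7)  (6,8)  (4,9)  (8,11)  (10,13)  (12,15)
take (1,3); skip (2,7); take (6,8); take (8,11); take (12,15).
Selected 4 talks.

4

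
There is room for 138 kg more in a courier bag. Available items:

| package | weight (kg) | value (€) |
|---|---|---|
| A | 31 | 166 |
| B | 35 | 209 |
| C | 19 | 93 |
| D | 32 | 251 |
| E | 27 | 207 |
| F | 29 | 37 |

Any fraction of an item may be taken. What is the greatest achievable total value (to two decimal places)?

Sort by value per unit weight and fill in that order.
Ratios (sorted): D 7.84, E 7.67, B 5.97, A 5.35, C 4.89, F 1.28
take D (32 @ 251); take E (27 @ 207); take B (35 @ 209); take A (31 @ 166); take 13/19 of C → 63.63. Capacity used 138/138.
Total value = 896.63

896.63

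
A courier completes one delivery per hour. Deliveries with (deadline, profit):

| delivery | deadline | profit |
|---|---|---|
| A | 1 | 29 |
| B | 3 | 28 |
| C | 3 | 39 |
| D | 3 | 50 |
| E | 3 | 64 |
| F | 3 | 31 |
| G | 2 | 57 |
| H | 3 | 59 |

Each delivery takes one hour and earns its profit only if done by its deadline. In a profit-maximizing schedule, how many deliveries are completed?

Take jobs in profit order; each goes to the latest open slot no later than its deadline.
Profit order: E=64 H=59 G=57 D=50 C=39 F=31 A=29 B=28
Assign: E→slot 3, H→slot 2, G→slot 1, D skipped, C skipped, F skipped, A skipped, B skipped.
Slots: [1:G] [2:H] [3:E]
3 of 8 scheduled.

3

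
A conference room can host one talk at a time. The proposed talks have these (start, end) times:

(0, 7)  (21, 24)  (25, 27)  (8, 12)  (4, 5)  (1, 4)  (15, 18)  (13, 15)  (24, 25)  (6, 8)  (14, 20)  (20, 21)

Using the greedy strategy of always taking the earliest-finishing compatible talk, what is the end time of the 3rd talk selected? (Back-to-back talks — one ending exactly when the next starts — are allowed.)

By end time: (1,4), (4,5), (0,7), (6,8), (8,12), (13,15), (15,18), (14,20), (20,21), (21,24), (24,25), (25,27).
Pick (1,4); next start ≥ 4 → (4,5); next start ≥ 5 → (6,8); next start ≥ 8 → (8,12); next start ≥ 12 → (13,15); next start ≥ 15 → (15,18); next start ≥ 18 → (20,21); next start ≥ 21 → (21,24); next start ≥ 24 → (24,25); next start ≥ 25 → (25,27).
Selected: (1,4) (4,5) (6,8) (8,12) (13,15) (15,18) (20,21) (21,24) (24,25) (25,27)

8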